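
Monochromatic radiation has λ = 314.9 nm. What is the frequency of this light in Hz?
9.5202e+14 Hz

Using the wave equation: c = fλ

Solving for frequency:
f = c/λ = (3×10⁸ m/s) / (314.9×10⁻⁹ m)
f = 9.5202e+14 Hz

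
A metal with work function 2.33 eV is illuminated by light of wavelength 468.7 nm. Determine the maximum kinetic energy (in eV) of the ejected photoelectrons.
0.3153 eV

Using Einstein's photoelectric equation: KE_max = hf - φ = hc/λ - φ

First, calculate the photon energy:
E_photon = hc/λ = (6.626×10⁻³⁴ J·s)(3×10⁸ m/s) / (468.7×10⁻⁹ m)
E_photon = 2.6453 eV

Then, the maximum kinetic energy:
KE_max = E_photon - φ = 2.6453 eV - 2.33 eV = 0.3153 eV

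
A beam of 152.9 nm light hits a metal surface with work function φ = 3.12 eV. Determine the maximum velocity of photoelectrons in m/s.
1.3247e+06 m/s

First, find the maximum kinetic energy:
E_photon = hc/λ = 8.1088 eV
KE_max = E_photon - φ = 8.1088 - 3.12 = 4.9888 eV

Convert to Joules: KE_max = 4.9888 × 1.602×10⁻¹⁹ J = 7.9930e-19 J

Then use KE = ½mv² to find velocity:
v = √(2·KE/m) = √(2 × 7.9930e-19 J / 9.109e-31 kg)
v = 1.3247e+06 m/s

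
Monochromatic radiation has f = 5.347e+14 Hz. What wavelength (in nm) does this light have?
560.67 nm

Using the wave equation: c = fλ

Solving for wavelength:
λ = c/f = (3×10⁸ m/s) / (5.347e+14 Hz)
λ = 560.67 nm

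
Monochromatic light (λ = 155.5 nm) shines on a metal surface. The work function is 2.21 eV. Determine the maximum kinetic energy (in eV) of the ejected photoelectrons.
5.7633 eV

Using Einstein's photoelectric equation: KE_max = hf - φ = hc/λ - φ

First, calculate the photon energy:
E_photon = hc/λ = (6.626×10⁻³⁴ J·s)(3×10⁸ m/s) / (155.5×10⁻⁹ m)
E_photon = 7.9733 eV

Then, the maximum kinetic energy:
KE_max = E_photon - φ = 7.9733 eV - 2.21 eV = 5.7633 eV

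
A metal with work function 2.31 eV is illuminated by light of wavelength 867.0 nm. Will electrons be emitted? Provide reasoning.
No

For photoemission, the photon energy must exceed the work function.

Photon energy: E = hc/λ = 1.4300 eV
Work function: φ = 2.31 eV

Since E_photon (1.4300 eV) < φ (2.31 eV), photoemission will NOT occur.
The threshold wavelength is λ₀ = hc/φ = 536.7 nm.
Since 867.0 nm > 536.7 nm, the photons lack sufficient energy.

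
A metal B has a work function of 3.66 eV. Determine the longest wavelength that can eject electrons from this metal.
338.75 nm

The threshold wavelength is when the photon energy equals the work function:
hc/λ₀ = φ

Solving for λ₀:
λ₀ = hc/φ = (6.626×10⁻³⁴ J·s)(3×10⁸ m/s) / (3.66 eV × 1.602×10⁻¹⁹ J/eV)
λ₀ = 338.75 nm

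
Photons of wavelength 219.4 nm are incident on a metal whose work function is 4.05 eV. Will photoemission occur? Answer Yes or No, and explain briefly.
Yes

For photoemission, the photon energy must exceed the work function.

Photon energy: E = hc/λ = 5.6511 eV
Work function: φ = 4.05 eV

Since E_photon (5.6511 eV) > φ (4.05 eV), photoemission WILL occur.
The threshold wavelength is λ₀ = hc/φ = 306.1 nm.
Since 219.4 nm < 306.1 nm, the light has sufficient energy.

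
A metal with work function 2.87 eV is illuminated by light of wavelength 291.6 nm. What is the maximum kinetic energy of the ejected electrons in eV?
1.3819 eV

Using Einstein's photoelectric equation: KE_max = hf - φ = hc/λ - φ

First, calculate the photon energy:
E_photon = hc/λ = (6.626×10⁻³⁴ J·s)(3×10⁸ m/s) / (291.6×10⁻⁹ m)
E_photon = 4.2519 eV

Then, the maximum kinetic energy:
KE_max = E_photon - φ = 4.2519 eV - 2.87 eV = 1.3819 eV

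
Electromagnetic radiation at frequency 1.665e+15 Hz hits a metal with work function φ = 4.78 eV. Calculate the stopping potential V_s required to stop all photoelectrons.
2.1059 V

The stopping potential V_s satisfies: eV_s = KE_max

First, find KE_max using Einstein's equation:
E_photon = hf = (6.626×10⁻³⁴ J·s)(1.665e+15 Hz) = 6.8859 eV
KE_max = E_photon - φ = 6.8859 - 4.78 = 2.1059 eV

Since eV_s = KE_max:
V_s = KE_max/e = 2.1059 V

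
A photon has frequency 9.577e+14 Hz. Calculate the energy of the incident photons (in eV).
3.9607 eV

Using E = hf:

E = hf = (6.626×10⁻³⁴ J·s)(9.577e+14 Hz)
E = 3.9607 eV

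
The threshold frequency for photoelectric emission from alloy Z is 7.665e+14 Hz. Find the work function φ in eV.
3.17 eV

At the threshold frequency, photon energy equals work function:
φ = hf₀

Calculating:
φ = (6.626×10⁻³⁴ J·s)(7.665e+14 Hz)
φ = 3.17 eV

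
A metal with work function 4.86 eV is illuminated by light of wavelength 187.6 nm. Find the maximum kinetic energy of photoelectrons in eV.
1.7490 eV

Using Einstein's photoelectric equation: KE_max = hf - φ = hc/λ - φ

First, calculate the photon energy:
E_photon = hc/λ = (6.626×10⁻³⁴ J·s)(3×10⁸ m/s) / (187.6×10⁻⁹ m)
E_photon = 6.6090 eV

Then, the maximum kinetic energy:
KE_max = E_photon - φ = 6.6090 eV - 4.86 eV = 1.7490 eV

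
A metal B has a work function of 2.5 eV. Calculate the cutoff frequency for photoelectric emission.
6.0450e+14 Hz

The threshold frequency is when the photon energy equals the work function:
hf₀ = φ

Solving for f₀:
f₀ = φ/h = (2.5 eV × 1.602×10⁻¹⁹ J/eV) / (6.626×10⁻³⁴ J·s)
f₀ = 6.0450e+14 Hz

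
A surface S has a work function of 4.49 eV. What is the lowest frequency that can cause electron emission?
1.0857e+15 Hz

The threshold frequency is when the photon energy equals the work function:
hf₀ = φ

Solving for f₀:
f₀ = φ/h = (4.49 eV × 1.602×10⁻¹⁹ J/eV) / (6.626×10⁻³⁴ J·s)
f₀ = 1.0857e+15 Hz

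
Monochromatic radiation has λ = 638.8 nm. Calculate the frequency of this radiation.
4.6931e+14 Hz

Using the wave equation: c = fλ

Solving for frequency:
f = c/λ = (3×10⁸ m/s) / (638.8×10⁻⁹ m)
f = 4.6931e+14 Hz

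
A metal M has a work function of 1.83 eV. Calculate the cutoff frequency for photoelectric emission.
4.4249e+14 Hz

The threshold frequency is when the photon energy equals the work function:
hf₀ = φ

Solving for f₀:
f₀ = φ/h = (1.83 eV × 1.602×10⁻¹⁹ J/eV) / (6.626×10⁻³⁴ J·s)
f₀ = 4.4249e+14 Hz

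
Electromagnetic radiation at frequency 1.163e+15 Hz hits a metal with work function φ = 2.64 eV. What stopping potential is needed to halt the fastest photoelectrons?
2.1698 V

The stopping potential V_s satisfies: eV_s = KE_max

First, find KE_max using Einstein's equation:
E_photon = hf = (6.626×10⁻³⁴ J·s)(1.163e+15 Hz) = 4.8098 eV
KE_max = E_photon - φ = 4.8098 - 2.64 = 2.1698 eV

Since eV_s = KE_max:
V_s = KE_max/e = 2.1698 V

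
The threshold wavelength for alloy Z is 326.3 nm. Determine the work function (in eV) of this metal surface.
3.80 eV

At the threshold wavelength, photon energy equals work function:
φ = hc/λ₀

Calculating:
φ = (6.626×10⁻³⁴ J·s)(3×10⁸ m/s) / (326.3×10⁻⁹ m)
φ = 3.80 eV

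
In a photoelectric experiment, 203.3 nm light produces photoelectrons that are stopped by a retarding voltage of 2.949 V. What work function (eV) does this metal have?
3.15 eV

The stopping potential gives the maximum kinetic energy: KE_max = eV_s = 2.949 eV

From Einstein's photoelectric equation: KE_max = hc/λ - φ
Rearranging: φ = hc/λ - KE_max

Calculate photon energy:
E_photon = hc/λ = (6.626×10⁻³⁴ J·s)(3×10⁸ m/s) / (203.3×10⁻⁹ m) = 6.0986 eV

Therefore:
φ = 6.0986 - 2.949 = 3.15 eV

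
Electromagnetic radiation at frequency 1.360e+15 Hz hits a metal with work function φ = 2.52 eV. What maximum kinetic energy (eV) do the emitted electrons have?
3.1045 eV

Using Einstein's photoelectric equation: KE_max = hf - φ

First, calculate the photon energy:
E_photon = hf = (6.626×10⁻³⁴ J·s)(1.360e+15 Hz)
E_photon = 5.6245 eV

Then, the maximum kinetic energy:
KE_max = E_photon - φ = 5.6245 eV - 2.52 eV = 3.1045 eV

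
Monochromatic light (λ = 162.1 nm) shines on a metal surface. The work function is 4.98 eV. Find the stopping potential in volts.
2.6686 V

The stopping potential V_s satisfies: eV_s = KE_max

First, find KE_max using Einstein's equation:
E_photon = hc/λ = 7.6486 eV
KE_max = E_photon - φ = 7.6486 - 4.98 = 2.6686 eV

Since eV_s = KE_max:
V_s = KE_max/e = 2.6686 V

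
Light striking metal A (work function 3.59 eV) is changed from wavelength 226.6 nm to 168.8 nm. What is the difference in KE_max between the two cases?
1.8735 eV

Using Einstein's equation: KE_max = hc/λ - φ

For λ₁ = 226.6 nm:
KE₁ = hc/λ₁ - φ = 5.4715 - 3.59 = 1.8815 eV

For λ₂ = 168.8 nm:
KE₂ = hc/λ₂ - φ = 7.3450 - 3.59 = 3.7550 eV

Change in KE:
ΔKE = KE₂ - KE₁ = 3.7550 - 1.8815 = 1.8735 eV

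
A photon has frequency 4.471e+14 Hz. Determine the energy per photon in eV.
1.8491 eV

Using E = hf:

E = hf = (6.626×10⁻³⁴ J·s)(4.471e+14 Hz)
E = 1.8491 eV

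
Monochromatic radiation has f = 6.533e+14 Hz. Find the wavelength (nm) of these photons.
458.89 nm

Using the wave equation: c = fλ

Solving for wavelength:
λ = c/f = (3×10⁸ m/s) / (6.533e+14 Hz)
λ = 458.89 nm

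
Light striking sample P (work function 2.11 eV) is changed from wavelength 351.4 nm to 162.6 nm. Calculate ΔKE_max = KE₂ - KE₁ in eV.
4.0968 eV

Using Einstein's equation: KE_max = hc/λ - φ

For λ₁ = 351.4 nm:
KE₁ = hc/λ₁ - φ = 3.5283 - 2.11 = 1.4183 eV

For λ₂ = 162.6 nm:
KE₂ = hc/λ₂ - φ = 7.6251 - 2.11 = 5.5151 eV

Change in KE:
ΔKE = KE₂ - KE₁ = 5.5151 - 1.4183 = 4.0968 eV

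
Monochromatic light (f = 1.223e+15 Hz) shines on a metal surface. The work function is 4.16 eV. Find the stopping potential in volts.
0.8979 V

The stopping potential V_s satisfies: eV_s = KE_max

First, find KE_max using Einstein's equation:
E_photon = hf = (6.626×10⁻³⁴ J·s)(1.223e+15 Hz) = 5.0579 eV
KE_max = E_photon - φ = 5.0579 - 4.16 = 0.8979 eV

Since eV_s = KE_max:
V_s = KE_max/e = 0.8979 V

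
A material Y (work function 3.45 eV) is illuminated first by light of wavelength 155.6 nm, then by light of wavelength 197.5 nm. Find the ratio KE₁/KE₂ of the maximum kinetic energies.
1.5978

Using Einstein's equation: KE_max = hc/λ - φ

For λ₁ = 155.6 nm:
E₁ = hc/λ₁ = 7.9681 eV
KE₁ = E₁ - φ = 7.9681 - 3.45 = 4.5181 eV

For λ₂ = 197.5 nm:
E₂ = hc/λ₂ = 6.2777 eV
KE₂ = E₂ - φ = 6.2777 - 3.45 = 2.8277 eV

Ratio: KE₁/KE₂ = 4.5181/2.8277 = 1.5978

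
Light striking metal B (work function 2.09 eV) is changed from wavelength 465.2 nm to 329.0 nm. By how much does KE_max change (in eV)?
1.1033 eV

Using Einstein's equation: KE_max = hc/λ - φ

For λ₁ = 465.2 nm:
KE₁ = hc/λ₁ - φ = 2.6652 - 2.09 = 0.5752 eV

For λ₂ = 329.0 nm:
KE₂ = hc/λ₂ - φ = 3.7685 - 2.09 = 1.6785 eV

Change in KE:
ΔKE = KE₂ - KE₁ = 1.6785 - 0.5752 = 1.1033 eV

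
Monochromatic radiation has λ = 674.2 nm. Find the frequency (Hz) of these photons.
4.4466e+14 Hz

Using the wave equation: c = fλ

Solving for frequency:
f = c/λ = (3×10⁸ m/s) / (674.2×10⁻⁹ m)
f = 4.4466e+14 Hz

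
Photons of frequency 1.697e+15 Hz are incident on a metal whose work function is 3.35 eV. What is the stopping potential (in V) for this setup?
3.6682 V

The stopping potential V_s satisfies: eV_s = KE_max

First, find KE_max using Einstein's equation:
E_photon = hf = (6.626×10⁻³⁴ J·s)(1.697e+15 Hz) = 7.0182 eV
KE_max = E_photon - φ = 7.0182 - 3.35 = 3.6682 eV

Since eV_s = KE_max:
V_s = KE_max/e = 3.6682 V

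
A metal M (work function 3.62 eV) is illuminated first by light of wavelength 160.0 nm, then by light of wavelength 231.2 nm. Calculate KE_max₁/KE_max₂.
2.3694

Using Einstein's equation: KE_max = hc/λ - φ

For λ₁ = 160.0 nm:
E₁ = hc/λ₁ = 7.7490 eV
KE₁ = E₁ - φ = 7.7490 - 3.62 = 4.1290 eV

For λ₂ = 231.2 nm:
E₂ = hc/λ₂ = 5.3626 eV
KE₂ = E₂ - φ = 5.3626 - 3.62 = 1.7426 eV

Ratio: KE₁/KE₂ = 4.1290/1.7426 = 2.3694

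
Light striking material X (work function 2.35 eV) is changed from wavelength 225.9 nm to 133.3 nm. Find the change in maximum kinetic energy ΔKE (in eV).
3.8127 eV

Using Einstein's equation: KE_max = hc/λ - φ

For λ₁ = 225.9 nm:
KE₁ = hc/λ₁ - φ = 5.4885 - 2.35 = 3.1385 eV

For λ₂ = 133.3 nm:
KE₂ = hc/λ₂ - φ = 9.3011 - 2.35 = 6.9511 eV

Change in KE:
ΔKE = KE₂ - KE₁ = 6.9511 - 3.1385 = 3.8127 eV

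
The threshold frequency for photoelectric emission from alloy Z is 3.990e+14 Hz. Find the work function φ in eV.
1.65 eV

At the threshold frequency, photon energy equals work function:
φ = hf₀

Calculating:
φ = (6.626×10⁻³⁴ J·s)(3.990e+14 Hz)
φ = 1.65 eV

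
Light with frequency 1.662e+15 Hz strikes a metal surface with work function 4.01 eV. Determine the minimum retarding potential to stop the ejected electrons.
2.8635 V

The stopping potential V_s satisfies: eV_s = KE_max

First, find KE_max using Einstein's equation:
E_photon = hf = (6.626×10⁻³⁴ J·s)(1.662e+15 Hz) = 6.8735 eV
KE_max = E_photon - φ = 6.8735 - 4.01 = 2.8635 eV

Since eV_s = KE_max:
V_s = KE_max/e = 2.8635 V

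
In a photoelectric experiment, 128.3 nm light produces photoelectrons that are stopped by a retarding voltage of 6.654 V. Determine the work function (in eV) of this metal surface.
3.01 eV

The stopping potential gives the maximum kinetic energy: KE_max = eV_s = 6.654 eV

From Einstein's photoelectric equation: KE_max = hc/λ - φ
Rearranging: φ = hc/λ - KE_max

Calculate photon energy:
E_photon = hc/λ = (6.626×10⁻³⁴ J·s)(3×10⁸ m/s) / (128.3×10⁻⁹ m) = 9.6636 eV

Therefore:
φ = 9.6636 - 6.654 = 3.01 eV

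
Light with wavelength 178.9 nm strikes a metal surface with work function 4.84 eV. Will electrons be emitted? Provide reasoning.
Yes

For photoemission, the photon energy must exceed the work function.

Photon energy: E = hc/λ = 6.9304 eV
Work function: φ = 4.84 eV

Since E_photon (6.9304 eV) > φ (4.84 eV), photoemission WILL occur.
The threshold wavelength is λ₀ = hc/φ = 256.2 nm.
Since 178.9 nm < 256.2 nm, the light has sufficient energy.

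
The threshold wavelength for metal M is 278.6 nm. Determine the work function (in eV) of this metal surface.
4.45 eV

At the threshold wavelength, photon energy equals work function:
φ = hc/λ₀

Calculating:
φ = (6.626×10⁻³⁴ J·s)(3×10⁸ m/s) / (278.6×10⁻⁹ m)
φ = 4.45 eV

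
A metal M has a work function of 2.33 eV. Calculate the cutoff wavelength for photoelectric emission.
532.12 nm

The threshold wavelength is when the photon energy equals the work function:
hc/λ₀ = φ

Solving for λ₀:
λ₀ = hc/φ = (6.626×10⁻³⁴ J·s)(3×10⁸ m/s) / (2.33 eV × 1.602×10⁻¹⁹ J/eV)
λ₀ = 532.12 nm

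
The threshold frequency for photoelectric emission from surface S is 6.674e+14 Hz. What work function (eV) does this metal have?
2.76 eV

At the threshold frequency, photon energy equals work function:
φ = hf₀

Calculating:
φ = (6.626×10⁻³⁴ J·s)(6.674e+14 Hz)
φ = 2.76 eV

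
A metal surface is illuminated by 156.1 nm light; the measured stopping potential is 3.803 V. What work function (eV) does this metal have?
4.14 eV

The stopping potential gives the maximum kinetic energy: KE_max = eV_s = 3.803 eV

From Einstein's photoelectric equation: KE_max = hc/λ - φ
Rearranging: φ = hc/λ - KE_max

Calculate photon energy:
E_photon = hc/λ = (6.626×10⁻³⁴ J·s)(3×10⁸ m/s) / (156.1×10⁻⁹ m) = 7.9426 eV

Therefore:
φ = 7.9426 - 3.803 = 4.14 eV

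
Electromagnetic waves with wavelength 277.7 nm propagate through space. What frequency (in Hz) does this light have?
1.0796e+15 Hz

Using the wave equation: c = fλ

Solving for frequency:
f = c/λ = (3×10⁸ m/s) / (277.7×10⁻⁹ m)
f = 1.0796e+15 Hz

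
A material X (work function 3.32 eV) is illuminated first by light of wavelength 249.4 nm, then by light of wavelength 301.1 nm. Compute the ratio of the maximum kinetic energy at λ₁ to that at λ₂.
2.0701

Using Einstein's equation: KE_max = hc/λ - φ

For λ₁ = 249.4 nm:
E₁ = hc/λ₁ = 4.9713 eV
KE₁ = E₁ - φ = 4.9713 - 3.32 = 1.6513 eV

For λ₂ = 301.1 nm:
E₂ = hc/λ₂ = 4.1177 eV
KE₂ = E₂ - φ = 4.1177 - 3.32 = 0.7977 eV

Ratio: KE₁/KE₂ = 1.6513/0.7977 = 2.0701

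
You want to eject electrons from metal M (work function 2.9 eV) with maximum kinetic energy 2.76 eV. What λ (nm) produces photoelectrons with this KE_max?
219.05 nm

From Einstein's equation: KE_max = hc/λ - φ

Rearranging for λ:
hc/λ = KE_max + φ
λ = hc/(KE_max + φ)

Required photon energy:
E_photon = KE_max + φ = 2.76 + 2.9 = 5.66 eV

Required wavelength:
λ = hc/E_photon = (6.626×10⁻³⁴)(3×10⁸) / (5.66 × 1.602×10⁻¹⁹)
λ = 219.05 nm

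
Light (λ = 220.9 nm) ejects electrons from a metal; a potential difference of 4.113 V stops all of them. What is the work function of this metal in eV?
1.50 eV

The stopping potential gives the maximum kinetic energy: KE_max = eV_s = 4.113 eV

From Einstein's photoelectric equation: KE_max = hc/λ - φ
Rearranging: φ = hc/λ - KE_max

Calculate photon energy:
E_photon = hc/λ = (6.626×10⁻³⁴ J·s)(3×10⁸ m/s) / (220.9×10⁻⁹ m) = 5.6127 eV

Therefore:
φ = 5.6127 - 4.113 = 1.50 eV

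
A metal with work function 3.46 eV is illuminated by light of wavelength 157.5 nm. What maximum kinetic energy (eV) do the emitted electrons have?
4.4120 eV

Using Einstein's photoelectric equation: KE_max = hf - φ = hc/λ - φ

First, calculate the photon energy:
E_photon = hc/λ = (6.626×10⁻³⁴ J·s)(3×10⁸ m/s) / (157.5×10⁻⁹ m)
E_photon = 7.8720 eV

Then, the maximum kinetic energy:
KE_max = E_photon - φ = 7.8720 eV - 3.46 eV = 4.4120 eV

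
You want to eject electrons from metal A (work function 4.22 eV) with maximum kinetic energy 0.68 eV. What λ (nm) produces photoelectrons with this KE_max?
253.03 nm

From Einstein's equation: KE_max = hc/λ - φ

Rearranging for λ:
hc/λ = KE_max + φ
λ = hc/(KE_max + φ)

Required photon energy:
E_photon = KE_max + φ = 0.68 + 4.22 = 4.90 eV

Required wavelength:
λ = hc/E_photon = (6.626×10⁻³⁴)(3×10⁸) / (4.90 × 1.602×10⁻¹⁹)
λ = 253.03 nm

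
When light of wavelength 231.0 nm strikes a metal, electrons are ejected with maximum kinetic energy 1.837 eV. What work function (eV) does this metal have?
3.53 eV

From Einstein's photoelectric equation: KE_max = hf - φ = hc/λ - φ

Rearranging for φ:
φ = hc/λ - KE_max

Calculate photon energy:
E_photon = hc/λ = 5.3673 eV

Therefore:
φ = 5.3673 - 1.837 = 3.53 eV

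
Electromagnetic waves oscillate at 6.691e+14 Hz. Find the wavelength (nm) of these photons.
448.05 nm

Using the wave equation: c = fλ

Solving for wavelength:
λ = c/f = (3×10⁸ m/s) / (6.691e+14 Hz)
λ = 448.05 nm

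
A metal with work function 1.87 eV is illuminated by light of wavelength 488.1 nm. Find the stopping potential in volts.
0.6701 V

The stopping potential V_s satisfies: eV_s = KE_max

First, find KE_max using Einstein's equation:
E_photon = hc/λ = 2.5401 eV
KE_max = E_photon - φ = 2.5401 - 1.87 = 0.6701 eV

Since eV_s = KE_max:
V_s = KE_max/e = 0.6701 V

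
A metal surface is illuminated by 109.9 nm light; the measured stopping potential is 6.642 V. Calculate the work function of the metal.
4.64 eV

The stopping potential gives the maximum kinetic energy: KE_max = eV_s = 6.642 eV

From Einstein's photoelectric equation: KE_max = hc/λ - φ
Rearranging: φ = hc/λ - KE_max

Calculate photon energy:
E_photon = hc/λ = (6.626×10⁻³⁴ J·s)(3×10⁸ m/s) / (109.9×10⁻⁹ m) = 11.2815 eV

Therefore:
φ = 11.2815 - 6.642 = 4.64 eV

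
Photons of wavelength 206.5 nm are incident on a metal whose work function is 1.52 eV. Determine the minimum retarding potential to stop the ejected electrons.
4.4841 V

The stopping potential V_s satisfies: eV_s = KE_max

First, find KE_max using Einstein's equation:
E_photon = hc/λ = 6.0041 eV
KE_max = E_photon - φ = 6.0041 - 1.52 = 4.4841 eV

Since eV_s = KE_max:
V_s = KE_max/e = 4.4841 V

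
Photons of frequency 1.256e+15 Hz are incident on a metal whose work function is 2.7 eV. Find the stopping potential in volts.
2.4944 V

The stopping potential V_s satisfies: eV_s = KE_max

First, find KE_max using Einstein's equation:
E_photon = hf = (6.626×10⁻³⁴ J·s)(1.256e+15 Hz) = 5.1944 eV
KE_max = E_photon - φ = 5.1944 - 2.7 = 2.4944 eV

Since eV_s = KE_max:
V_s = KE_max/e = 2.4944 V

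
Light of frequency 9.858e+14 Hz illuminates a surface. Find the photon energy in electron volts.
4.0769 eV

Using E = hf:

E = hf = (6.626×10⁻³⁴ J·s)(9.858e+14 Hz)
E = 4.0769 eV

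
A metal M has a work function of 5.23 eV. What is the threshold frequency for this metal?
1.2646e+15 Hz

The threshold frequency is when the photon energy equals the work function:
hf₀ = φ

Solving for f₀:
f₀ = φ/h = (5.23 eV × 1.602×10⁻¹⁹ J/eV) / (6.626×10⁻³⁴ J·s)
f₀ = 1.2646e+15 Hz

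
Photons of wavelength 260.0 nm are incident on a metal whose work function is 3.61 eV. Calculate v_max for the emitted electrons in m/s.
6.3841e+05 m/s

First, find the maximum kinetic energy:
E_photon = hc/λ = 4.7686 eV
KE_max = E_photon - φ = 4.7686 - 3.61 = 1.1586 eV

Convert to Joules: KE_max = 1.1586 × 1.602×10⁻¹⁹ J = 1.8563e-19 J

Then use KE = ½mv² to find velocity:
v = √(2·KE/m) = √(2 × 1.8563e-19 J / 9.109e-31 kg)
v = 6.3841e+05 m/s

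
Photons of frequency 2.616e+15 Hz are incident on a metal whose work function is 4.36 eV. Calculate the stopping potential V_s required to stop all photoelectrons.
6.4589 V

The stopping potential V_s satisfies: eV_s = KE_max

First, find KE_max using Einstein's equation:
E_photon = hf = (6.626×10⁻³⁴ J·s)(2.616e+15 Hz) = 10.8189 eV
KE_max = E_photon - φ = 10.8189 - 4.36 = 6.4589 eV

Since eV_s = KE_max:
V_s = KE_max/e = 6.4589 V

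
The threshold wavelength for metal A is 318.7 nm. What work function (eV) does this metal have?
3.89 eV

At the threshold wavelength, photon energy equals work function:
φ = hc/λ₀

Calculating:
φ = (6.626×10⁻³⁴ J·s)(3×10⁸ m/s) / (318.7×10⁻⁹ m)
φ = 3.89 eV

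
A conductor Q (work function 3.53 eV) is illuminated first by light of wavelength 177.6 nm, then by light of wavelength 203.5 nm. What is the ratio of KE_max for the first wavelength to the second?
1.3467

Using Einstein's equation: KE_max = hc/λ - φ

For λ₁ = 177.6 nm:
E₁ = hc/λ₁ = 6.9811 eV
KE₁ = E₁ - φ = 6.9811 - 3.53 = 3.4511 eV

For λ₂ = 203.5 nm:
E₂ = hc/λ₂ = 6.0926 eV
KE₂ = E₂ - φ = 6.0926 - 3.53 = 2.5626 eV

Ratio: KE₁/KE₂ = 3.4511/2.5626 = 1.3467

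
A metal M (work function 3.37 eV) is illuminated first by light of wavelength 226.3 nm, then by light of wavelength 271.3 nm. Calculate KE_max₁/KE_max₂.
1.7573

Using Einstein's equation: KE_max = hc/λ - φ

For λ₁ = 226.3 nm:
E₁ = hc/λ₁ = 5.4788 eV
KE₁ = E₁ - φ = 5.4788 - 3.37 = 2.1088 eV

For λ₂ = 271.3 nm:
E₂ = hc/λ₂ = 4.5700 eV
KE₂ = E₂ - φ = 4.5700 - 3.37 = 1.2000 eV

Ratio: KE₁/KE₂ = 2.1088/1.2000 = 1.7573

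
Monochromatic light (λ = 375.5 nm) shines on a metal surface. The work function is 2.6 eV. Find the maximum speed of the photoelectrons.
4.9687e+05 m/s

First, find the maximum kinetic energy:
E_photon = hc/λ = 3.3018 eV
KE_max = E_photon - φ = 3.3018 - 2.6 = 0.7018 eV

Convert to Joules: KE_max = 0.7018 × 1.602×10⁻¹⁹ J = 1.1245e-19 J

Then use KE = ½mv² to find velocity:
v = √(2·KE/m) = √(2 × 1.1245e-19 J / 9.109e-31 kg)
v = 4.9687e+05 m/s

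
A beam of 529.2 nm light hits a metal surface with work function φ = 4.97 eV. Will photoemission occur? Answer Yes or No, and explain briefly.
No

For photoemission, the photon energy must exceed the work function.

Photon energy: E = hc/λ = 2.3429 eV
Work function: φ = 4.97 eV

Since E_photon (2.3429 eV) < φ (4.97 eV), photoemission will NOT occur.
The threshold wavelength is λ₀ = hc/φ = 249.5 nm.
Since 529.2 nm > 249.5 nm, the photons lack sufficient energy.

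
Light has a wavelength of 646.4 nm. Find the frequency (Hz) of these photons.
4.6379e+14 Hz

Using the wave equation: c = fλ

Solving for frequency:
f = c/λ = (3×10⁸ m/s) / (646.4×10⁻⁹ m)
f = 4.6379e+14 Hz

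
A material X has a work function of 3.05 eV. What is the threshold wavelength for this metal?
406.51 nm

The threshold wavelength is when the photon energy equals the work function:
hc/λ₀ = φ

Solving for λ₀:
λ₀ = hc/φ = (6.626×10⁻³⁴ J·s)(3×10⁸ m/s) / (3.05 eV × 1.602×10⁻¹⁹ J/eV)
λ₀ = 406.51 nm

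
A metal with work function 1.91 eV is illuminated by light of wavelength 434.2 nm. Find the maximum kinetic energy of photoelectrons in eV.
0.9455 eV

Using Einstein's photoelectric equation: KE_max = hf - φ = hc/λ - φ

First, calculate the photon energy:
E_photon = hc/λ = (6.626×10⁻³⁴ J·s)(3×10⁸ m/s) / (434.2×10⁻⁹ m)
E_photon = 2.8555 eV

Then, the maximum kinetic energy:
KE_max = E_photon - φ = 2.8555 eV - 1.91 eV = 0.9455 eV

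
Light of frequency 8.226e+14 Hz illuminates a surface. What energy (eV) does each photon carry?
3.4020 eV

Using E = hf:

E = hf = (6.626×10⁻³⁴ J·s)(8.226e+14 Hz)
E = 3.4020 eV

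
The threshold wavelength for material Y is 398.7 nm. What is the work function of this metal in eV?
3.11 eV

At the threshold wavelength, photon energy equals work function:
φ = hc/λ₀

Calculating:
φ = (6.626×10⁻³⁴ J·s)(3×10⁸ m/s) / (398.7×10⁻⁹ m)
φ = 3.11 eV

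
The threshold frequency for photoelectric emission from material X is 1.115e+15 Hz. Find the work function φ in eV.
4.61 eV

At the threshold frequency, photon energy equals work function:
φ = hf₀

Calculating:
φ = (6.626×10⁻³⁴ J·s)(1.115e+15 Hz)
φ = 4.61 eV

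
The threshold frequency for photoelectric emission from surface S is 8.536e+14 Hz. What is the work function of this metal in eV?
3.53 eV

At the threshold frequency, photon energy equals work function:
φ = hf₀

Calculating:
φ = (6.626×10⁻³⁴ J·s)(8.536e+14 Hz)
φ = 3.53 eV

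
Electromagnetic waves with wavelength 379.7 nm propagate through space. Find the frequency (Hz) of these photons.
7.8955e+14 Hz

Using the wave equation: c = fλ

Solving for frequency:
f = c/λ = (3×10⁸ m/s) / (379.7×10⁻⁹ m)
f = 7.8955e+14 Hz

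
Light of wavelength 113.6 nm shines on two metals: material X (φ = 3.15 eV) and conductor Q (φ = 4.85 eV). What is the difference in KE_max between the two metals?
1.7000 eV

Using KE_max = hc/λ - φ for each metal:

Photon energy: E = hc/λ = 10.9141 eV

For material X (φ₁ = 3.15 eV):
KE₁ = E - φ₁ = 10.9141 - 3.15 = 7.7641 eV

For conductor Q (φ₂ = 4.85 eV):
KE₂ = E - φ₂ = 10.9141 - 4.85 = 6.0641 eV

Difference:
ΔKE = KE₁ - KE₂ = 7.7641 - 6.0641 = 1.7000 eV

Note: The difference equals the difference in work functions: 4.85 - 3.15 = 1.70 eV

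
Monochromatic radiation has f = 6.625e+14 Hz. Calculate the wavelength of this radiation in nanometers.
452.52 nm

Using the wave equation: c = fλ

Solving for wavelength:
λ = c/f = (3×10⁸ m/s) / (6.625e+14 Hz)
λ = 452.52 nm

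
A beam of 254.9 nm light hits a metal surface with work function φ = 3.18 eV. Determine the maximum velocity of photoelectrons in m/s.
7.6966e+05 m/s

First, find the maximum kinetic energy:
E_photon = hc/λ = 4.8640 eV
KE_max = E_photon - φ = 4.8640 - 3.18 = 1.6840 eV

Convert to Joules: KE_max = 1.6840 × 1.602×10⁻¹⁹ J = 2.6981e-19 J

Then use KE = ½mv² to find velocity:
v = √(2·KE/m) = √(2 × 2.6981e-19 J / 9.109e-31 kg)
v = 7.6966e+05 m/s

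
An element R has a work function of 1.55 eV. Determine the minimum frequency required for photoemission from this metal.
3.7479e+14 Hz

The threshold frequency is when the photon energy equals the work function:
hf₀ = φ

Solving for f₀:
f₀ = φ/h = (1.55 eV × 1.602×10⁻¹⁹ J/eV) / (6.626×10⁻³⁴ J·s)
f₀ = 3.7479e+14 Hz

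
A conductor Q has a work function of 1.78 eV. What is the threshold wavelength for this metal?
696.54 nm

The threshold wavelength is when the photon energy equals the work function:
hc/λ₀ = φ

Solving for λ₀:
λ₀ = hc/φ = (6.626×10⁻³⁴ J·s)(3×10⁸ m/s) / (1.78 eV × 1.602×10⁻¹⁹ J/eV)
λ₀ = 696.54 nm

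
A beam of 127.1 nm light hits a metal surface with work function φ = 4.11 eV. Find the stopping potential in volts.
5.6449 V

The stopping potential V_s satisfies: eV_s = KE_max

First, find KE_max using Einstein's equation:
E_photon = hc/λ = 9.7549 eV
KE_max = E_photon - φ = 9.7549 - 4.11 = 5.6449 eV

Since eV_s = KE_max:
V_s = KE_max/e = 5.6449 V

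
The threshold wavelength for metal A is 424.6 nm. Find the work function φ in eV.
2.92 eV

At the threshold wavelength, photon energy equals work function:
φ = hc/λ₀

Calculating:
φ = (6.626×10⁻³⁴ J·s)(3×10⁸ m/s) / (424.6×10⁻⁹ m)
φ = 2.92 eV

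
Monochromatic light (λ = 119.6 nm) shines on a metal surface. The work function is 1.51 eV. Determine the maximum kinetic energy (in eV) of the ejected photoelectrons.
8.8566 eV

Using Einstein's photoelectric equation: KE_max = hf - φ = hc/λ - φ

First, calculate the photon energy:
E_photon = hc/λ = (6.626×10⁻³⁴ J·s)(3×10⁸ m/s) / (119.6×10⁻⁹ m)
E_photon = 10.3666 eV

Then, the maximum kinetic energy:
KE_max = E_photon - φ = 10.3666 eV - 1.51 eV = 8.8566 eV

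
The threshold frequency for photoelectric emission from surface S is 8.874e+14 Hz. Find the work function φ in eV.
3.67 eV

At the threshold frequency, photon energy equals work function:
φ = hf₀

Calculating:
φ = (6.626×10⁻³⁴ J·s)(8.874e+14 Hz)
φ = 3.67 eV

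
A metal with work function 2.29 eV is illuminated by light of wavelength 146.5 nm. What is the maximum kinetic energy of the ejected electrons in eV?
6.1731 eV

Using Einstein's photoelectric equation: KE_max = hf - φ = hc/λ - φ

First, calculate the photon energy:
E_photon = hc/λ = (6.626×10⁻³⁴ J·s)(3×10⁸ m/s) / (146.5×10⁻⁹ m)
E_photon = 8.4631 eV

Then, the maximum kinetic energy:
KE_max = E_photon - φ = 8.4631 eV - 2.29 eV = 6.1731 eV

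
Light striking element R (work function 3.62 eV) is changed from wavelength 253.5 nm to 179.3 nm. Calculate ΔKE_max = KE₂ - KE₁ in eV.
2.0240 eV

Using Einstein's equation: KE_max = hc/λ - φ

For λ₁ = 253.5 nm:
KE₁ = hc/λ₁ - φ = 4.8909 - 3.62 = 1.2709 eV

For λ₂ = 179.3 nm:
KE₂ = hc/λ₂ - φ = 6.9149 - 3.62 = 3.2949 eV

Change in KE:
ΔKE = KE₂ - KE₁ = 3.2949 - 1.2709 = 2.0240 eV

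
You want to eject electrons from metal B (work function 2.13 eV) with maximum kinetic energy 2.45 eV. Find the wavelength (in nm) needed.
270.71 nm

From Einstein's equation: KE_max = hc/λ - φ

Rearranging for λ:
hc/λ = KE_max + φ
λ = hc/(KE_max + φ)

Required photon energy:
E_photon = KE_max + φ = 2.45 + 2.13 = 4.58 eV

Required wavelength:
λ = hc/E_photon = (6.626×10⁻³⁴)(3×10⁸) / (4.58 × 1.602×10⁻¹⁹)
λ = 270.71 nm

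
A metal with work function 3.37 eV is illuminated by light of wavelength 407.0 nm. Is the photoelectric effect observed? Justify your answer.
No

For photoemission, the photon energy must exceed the work function.

Photon energy: E = hc/λ = 3.0463 eV
Work function: φ = 3.37 eV

Since E_photon (3.0463 eV) < φ (3.37 eV), photoemission will NOT occur.
The threshold wavelength is λ₀ = hc/φ = 367.9 nm.
Since 407.0 nm > 367.9 nm, the photons lack sufficient energy.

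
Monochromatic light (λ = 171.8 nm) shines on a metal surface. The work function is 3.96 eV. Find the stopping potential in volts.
3.2568 V

The stopping potential V_s satisfies: eV_s = KE_max

First, find KE_max using Einstein's equation:
E_photon = hc/λ = 7.2168 eV
KE_max = E_photon - φ = 7.2168 - 3.96 = 3.2568 eV

Since eV_s = KE_max:
V_s = KE_max/e = 3.2568 V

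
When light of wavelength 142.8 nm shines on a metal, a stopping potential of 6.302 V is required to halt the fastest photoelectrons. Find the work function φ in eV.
2.38 eV

The stopping potential gives the maximum kinetic energy: KE_max = eV_s = 6.302 eV

From Einstein's photoelectric equation: KE_max = hc/λ - φ
Rearranging: φ = hc/λ - KE_max

Calculate photon energy:
E_photon = hc/λ = (6.626×10⁻³⁴ J·s)(3×10⁸ m/s) / (142.8×10⁻⁹ m) = 8.6824 eV

Therefore:
φ = 8.6824 - 6.302 = 2.38 eV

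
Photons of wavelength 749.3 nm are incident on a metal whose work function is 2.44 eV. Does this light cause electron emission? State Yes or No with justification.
No

For photoemission, the photon energy must exceed the work function.

Photon energy: E = hc/λ = 1.6547 eV
Work function: φ = 2.44 eV

Since E_photon (1.6547 eV) < φ (2.44 eV), photoemission will NOT occur.
The threshold wavelength is λ₀ = hc/φ = 508.1 nm.
Since 749.3 nm > 508.1 nm, the photons lack sufficient energy.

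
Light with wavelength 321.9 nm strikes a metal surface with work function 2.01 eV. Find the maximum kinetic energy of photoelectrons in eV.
1.8416 eV

Using Einstein's photoelectric equation: KE_max = hf - φ = hc/λ - φ

First, calculate the photon energy:
E_photon = hc/λ = (6.626×10⁻³⁴ J·s)(3×10⁸ m/s) / (321.9×10⁻⁹ m)
E_photon = 3.8516 eV

Then, the maximum kinetic energy:
KE_max = E_photon - φ = 3.8516 eV - 2.01 eV = 1.8416 eV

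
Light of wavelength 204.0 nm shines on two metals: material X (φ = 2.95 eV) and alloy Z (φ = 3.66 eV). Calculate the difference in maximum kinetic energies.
0.7100 eV

Using KE_max = hc/λ - φ for each metal:

Photon energy: E = hc/λ = 6.0777 eV

For material X (φ₁ = 2.95 eV):
KE₁ = E - φ₁ = 6.0777 - 2.95 = 3.1277 eV

For alloy Z (φ₂ = 3.66 eV):
KE₂ = E - φ₂ = 6.0777 - 3.66 = 2.4177 eV

Difference:
ΔKE = KE₁ - KE₂ = 3.1277 - 2.4177 = 0.7100 eV

Note: The difference equals the difference in work functions: 3.66 - 2.95 = 0.71 eV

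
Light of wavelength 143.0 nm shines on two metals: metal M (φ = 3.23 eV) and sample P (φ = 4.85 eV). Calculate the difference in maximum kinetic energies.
1.6200 eV

Using KE_max = hc/λ - φ for each metal:

Photon energy: E = hc/λ = 8.6702 eV

For metal M (φ₁ = 3.23 eV):
KE₁ = E - φ₁ = 8.6702 - 3.23 = 5.4402 eV

For sample P (φ₂ = 4.85 eV):
KE₂ = E - φ₂ = 8.6702 - 4.85 = 3.8202 eV

Difference:
ΔKE = KE₁ - KE₂ = 5.4402 - 3.8202 = 1.6200 eV

Note: The difference equals the difference in work functions: 4.85 - 3.23 = 1.62 eV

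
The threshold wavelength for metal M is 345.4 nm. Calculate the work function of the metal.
3.59 eV

At the threshold wavelength, photon energy equals work function:
φ = hc/λ₀

Calculating:
φ = (6.626×10⁻³⁴ J·s)(3×10⁸ m/s) / (345.4×10⁻⁹ m)
φ = 3.59 eV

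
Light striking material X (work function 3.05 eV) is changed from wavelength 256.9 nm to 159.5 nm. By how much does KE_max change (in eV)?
2.9471 eV

Using Einstein's equation: KE_max = hc/λ - φ

For λ₁ = 256.9 nm:
KE₁ = hc/λ₁ - φ = 4.8262 - 3.05 = 1.7762 eV

For λ₂ = 159.5 nm:
KE₂ = hc/λ₂ - φ = 7.7733 - 3.05 = 4.7233 eV

Change in KE:
ΔKE = KE₂ - KE₁ = 4.7233 - 1.7762 = 2.9471 eV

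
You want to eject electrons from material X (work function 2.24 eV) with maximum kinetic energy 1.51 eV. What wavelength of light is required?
330.62 nm

From Einstein's equation: KE_max = hc/λ - φ

Rearranging for λ:
hc/λ = KE_max + φ
λ = hc/(KE_max + φ)

Required photon energy:
E_photon = KE_max + φ = 1.51 + 2.24 = 3.75 eV

Required wavelength:
λ = hc/E_photon = (6.626×10⁻³⁴)(3×10⁸) / (3.75 × 1.602×10⁻¹⁹)
λ = 330.62 nm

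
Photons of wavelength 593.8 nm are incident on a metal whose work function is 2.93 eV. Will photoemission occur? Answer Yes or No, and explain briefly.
No

For photoemission, the photon energy must exceed the work function.

Photon energy: E = hc/λ = 2.0880 eV
Work function: φ = 2.93 eV

Since E_photon (2.0880 eV) < φ (2.93 eV), photoemission will NOT occur.
The threshold wavelength is λ₀ = hc/φ = 423.2 nm.
Since 593.8 nm > 423.2 nm, the photons lack sufficient energy.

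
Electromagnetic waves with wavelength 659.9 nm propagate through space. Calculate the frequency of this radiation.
4.5430e+14 Hz

Using the wave equation: c = fλ

Solving for frequency:
f = c/λ = (3×10⁸ m/s) / (659.9×10⁻⁹ m)
f = 4.5430e+14 Hz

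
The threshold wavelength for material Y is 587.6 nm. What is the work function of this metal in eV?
2.11 eV

At the threshold wavelength, photon energy equals work function:
φ = hc/λ₀

Calculating:
φ = (6.626×10⁻³⁴ J·s)(3×10⁸ m/s) / (587.6×10⁻⁹ m)
φ = 2.11 eV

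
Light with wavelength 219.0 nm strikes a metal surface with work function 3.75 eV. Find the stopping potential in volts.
1.9114 V

The stopping potential V_s satisfies: eV_s = KE_max

First, find KE_max using Einstein's equation:
E_photon = hc/λ = 5.6614 eV
KE_max = E_photon - φ = 5.6614 - 3.75 = 1.9114 eV

Since eV_s = KE_max:
V_s = KE_max/e = 1.9114 V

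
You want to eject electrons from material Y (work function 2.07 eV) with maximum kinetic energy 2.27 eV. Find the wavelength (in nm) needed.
285.68 nm

From Einstein's equation: KE_max = hc/λ - φ

Rearranging for λ:
hc/λ = KE_max + φ
λ = hc/(KE_max + φ)

Required photon energy:
E_photon = KE_max + φ = 2.27 + 2.07 = 4.34 eV

Required wavelength:
λ = hc/E_photon = (6.626×10⁻³⁴)(3×10⁸) / (4.34 × 1.602×10⁻¹⁹)
λ = 285.68 nm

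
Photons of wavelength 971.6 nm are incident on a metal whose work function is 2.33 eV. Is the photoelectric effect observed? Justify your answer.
No

For photoemission, the photon energy must exceed the work function.

Photon energy: E = hc/λ = 1.2761 eV
Work function: φ = 2.33 eV

Since E_photon (1.2761 eV) < φ (2.33 eV), photoemission will NOT occur.
The threshold wavelength is λ₀ = hc/φ = 532.1 nm.
Since 971.6 nm > 532.1 nm, the photons lack sufficient energy.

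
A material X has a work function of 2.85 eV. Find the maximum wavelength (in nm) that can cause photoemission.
435.03 nm

The threshold wavelength is when the photon energy equals the work function:
hc/λ₀ = φ

Solving for λ₀:
λ₀ = hc/φ = (6.626×10⁻³⁴ J·s)(3×10⁸ m/s) / (2.85 eV × 1.602×10⁻¹⁹ J/eV)
λ₀ = 435.03 nm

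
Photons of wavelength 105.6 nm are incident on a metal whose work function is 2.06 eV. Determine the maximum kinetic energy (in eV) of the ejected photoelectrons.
9.6809 eV

Using Einstein's photoelectric equation: KE_max = hf - φ = hc/λ - φ

First, calculate the photon energy:
E_photon = hc/λ = (6.626×10⁻³⁴ J·s)(3×10⁸ m/s) / (105.6×10⁻⁹ m)
E_photon = 11.7409 eV

Then, the maximum kinetic energy:
KE_max = E_photon - φ = 11.7409 eV - 2.06 eV = 9.6809 eV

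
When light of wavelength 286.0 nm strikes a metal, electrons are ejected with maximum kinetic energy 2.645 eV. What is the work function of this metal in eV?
1.69 eV

From Einstein's photoelectric equation: KE_max = hf - φ = hc/λ - φ

Rearranging for φ:
φ = hc/λ - KE_max

Calculate photon energy:
E_photon = hc/λ = 4.3351 eV

Therefore:
φ = 4.3351 - 2.645 = 1.69 eV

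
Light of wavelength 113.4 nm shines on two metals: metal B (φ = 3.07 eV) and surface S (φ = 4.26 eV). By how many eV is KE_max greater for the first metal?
1.1900 eV

Using KE_max = hc/λ - φ for each metal:

Photon energy: E = hc/λ = 10.9334 eV

For metal B (φ₁ = 3.07 eV):
KE₁ = E - φ₁ = 10.9334 - 3.07 = 7.8634 eV

For surface S (φ₂ = 4.26 eV):
KE₂ = E - φ₂ = 10.9334 - 4.26 = 6.6734 eV

Difference:
ΔKE = KE₁ - KE₂ = 7.8634 - 6.6734 = 1.1900 eV

Note: The difference equals the difference in work functions: 4.26 - 3.07 = 1.19 eV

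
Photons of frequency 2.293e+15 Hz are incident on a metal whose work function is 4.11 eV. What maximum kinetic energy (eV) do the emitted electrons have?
5.3731 eV

Using Einstein's photoelectric equation: KE_max = hf - φ

First, calculate the photon energy:
E_photon = hf = (6.626×10⁻³⁴ J·s)(2.293e+15 Hz)
E_photon = 9.4831 eV

Then, the maximum kinetic energy:
KE_max = E_photon - φ = 9.4831 eV - 4.11 eV = 5.3731 eV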